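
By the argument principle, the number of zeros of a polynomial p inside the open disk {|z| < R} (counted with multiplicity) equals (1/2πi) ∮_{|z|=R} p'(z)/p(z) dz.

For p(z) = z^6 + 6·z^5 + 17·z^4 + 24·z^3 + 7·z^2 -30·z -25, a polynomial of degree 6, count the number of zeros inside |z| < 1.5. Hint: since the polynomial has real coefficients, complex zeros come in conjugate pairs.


The zeros of p are: (-2 + 1i), (-2 - 1i), (-1 + 2i), (-1 - 2i), -1, 1.
Their magnitudes are: 2.236, 2.236, 2.236, 2.236, 1, 1.
Zeros with |z| < R = 1.5: -1, 1.
Count = 2.
By the argument principle, (1/2πi) ∮_{|z|=R} p'(z)/p(z) dz equals exactly this count.

Number of zeros inside |z| < 1.5: 2.


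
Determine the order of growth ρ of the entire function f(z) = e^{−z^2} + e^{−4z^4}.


Each summand is entire of order 2 and 4 respectively (as in the single-exponential case). The order of a sum is at most the max of the orders, so ρ ≤ 4. For the lower bound: on |z|=r choose arg z so that -4z^4 is real positive; then |e^{-4z^4}| = e^{4r^4} while |e^{-1z^2}| ≤ e^{1r^2} = o(e^{4r^4}). So |f| ≥ e^{4r^4}(1 − o(1)) and ρ ≥ 4. Hence ρ = max(2, 4) = 4.
Therefore ρ = 4.

Order ρ = 4.


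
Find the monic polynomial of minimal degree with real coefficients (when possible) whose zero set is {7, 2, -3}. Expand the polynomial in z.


The polynomial is p(z) = ∏_{α ∈ S} (z − α), where S = {7, 2, -3}.
Expanding the product yields: p(z) = z^3 -6·z^2 -13·z + 42.
The resulting polynomial has degree 3 and real coefficients as required.

p(z) = z^3 -6·z^2 -13·z + 42.


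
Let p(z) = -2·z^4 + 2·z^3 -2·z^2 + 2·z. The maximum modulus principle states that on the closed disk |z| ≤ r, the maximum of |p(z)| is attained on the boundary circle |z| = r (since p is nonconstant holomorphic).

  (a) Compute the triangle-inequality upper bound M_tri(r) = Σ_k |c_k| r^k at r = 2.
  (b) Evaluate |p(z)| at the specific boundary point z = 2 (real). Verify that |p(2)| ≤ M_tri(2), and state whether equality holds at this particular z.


Coefficients: c_0 = 0, c_1 = 2, c_2 = -2, c_3 = 2, c_4 = -2. Radius r = 2.
Part (a). Triangle bound: M_tri(r) = Σ_k |c_k| r^k
  = |0|·2^0 + |2|·2^1 + |-2|·2^2 + |2|·2^3 + |-2|·2^4
  = 0 + 4 + 8 + 16 + 32 = 60.
This bounds M(r) := max_{|z|=r} |p(z)| from above; equality holds iff all terms c_k z^k can be made to align in phase at a single z on |z|=r.
Part (b). At z = 2 (real, on the circle |z| = r):
  p(2) = (0)·2^0 + (2)·2^1 + (-2)·2^2 + (2)·2^3 + (-2)·2^4 = -20.
  |p(2)| = 20.
Check: |p(2)| = 20 ≤ 60 = M_tri(2). ✓ Equality does not hold at z = 2 (the coefficients have mixed signs, so the terms do not all align in phase there).

M_tri(2) = 60; |p(2)| = 20; equality at z=2: no.


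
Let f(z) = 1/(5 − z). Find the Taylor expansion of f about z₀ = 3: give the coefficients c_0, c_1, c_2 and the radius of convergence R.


Let w = z − z₀, so z = z₀ + w.
Then 5 − z = 5 − (z₀ + w) = (5 − z₀) − w = 2 − w.
f(z) = 1/(2 − w) = (1/(2)) · 1/(1 − w/(2)) = Σ_{n≥0} w^n / (2)^(n+1).
So c_n = 1/(2)^(n+1):
  c_0 = 1/(2)^1 = 1/2.
  c_1 = 1/(2)^2 = 1/4.
  c_2 = 1/(2)^3 = 1/8.
The series is valid for |w/d| < 1, i.e. |z − z₀| < |d|.
Radius of convergence: R = |5 − z₀| = |2| = 2 (distance from z₀ to the singularity z = 5).

c_0 = 1/2, c_1 = 1/4, c_2 = 1/8; R = 2.


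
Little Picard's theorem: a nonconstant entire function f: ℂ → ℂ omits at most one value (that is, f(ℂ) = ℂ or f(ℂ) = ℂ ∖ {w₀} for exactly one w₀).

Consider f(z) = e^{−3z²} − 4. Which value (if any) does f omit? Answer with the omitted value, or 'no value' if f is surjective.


Little Picard bounds the complement of f(ℂ) to at most one point.
The exponent g(z) = −3z² is a nonconstant polynomial, hence surjective onto ℂ. So e^{g(z)} takes every value in {e^w : w ∈ ℂ} = ℂ ∖ {0}. Adding -4 shifts the range to ℂ ∖ {-4}. f omits exactly -4.

Omitted value: -4.


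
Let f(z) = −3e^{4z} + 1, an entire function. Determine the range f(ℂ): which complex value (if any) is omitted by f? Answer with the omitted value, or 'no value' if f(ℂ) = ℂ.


Little Picard bounds the complement of f(ℂ) to at most one point.
e^{4z} is never zero on ℂ, so -3·e^{4z} takes every value in ℂ ∖ {0}. Adding 1 shifts the range to ℂ ∖ {1}. Thus f omits exactly the value 1.

Omitted value: 1.


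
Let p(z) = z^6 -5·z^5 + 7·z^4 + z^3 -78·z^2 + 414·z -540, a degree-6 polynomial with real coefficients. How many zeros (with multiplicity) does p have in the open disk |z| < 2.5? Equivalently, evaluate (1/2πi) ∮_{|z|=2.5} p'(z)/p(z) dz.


The zeros of p are: -3, (3 + 1i), (3 - 1i), (0 + 3i), (0 - 3i), 2.
Their magnitudes are: 3, 3.162, 3.162, 3, 3, 2.
Zeros with |z| < R = 2.5: 2.
Count = 1.
By the argument principle, (1/2πi) ∮_{|z|=R} p'(z)/p(z) dz equals exactly this count.

Number of zeros inside |z| < 2.5: 1.


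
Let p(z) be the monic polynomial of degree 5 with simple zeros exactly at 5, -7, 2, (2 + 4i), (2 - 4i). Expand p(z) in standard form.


The polynomial is p(z) = ∏_{α ∈ S} (z − α), where S = {5, -7, 2, (2 + 4i), (2 - 4i)}.
Expanding the product yields: p(z) = z^5 -4·z^4 -19·z^3 + 226·z^2 -1060·z + 1400.
Note conjugate pairs combine to real quadratics: (z − (2+4i))(z − (2−4i)) = z² − 4z + 20.
The resulting polynomial has degree 5 and real coefficients as required.

p(z) = z^5 -4·z^4 -19·z^3 + 226·z^2 -1060·z + 1400.


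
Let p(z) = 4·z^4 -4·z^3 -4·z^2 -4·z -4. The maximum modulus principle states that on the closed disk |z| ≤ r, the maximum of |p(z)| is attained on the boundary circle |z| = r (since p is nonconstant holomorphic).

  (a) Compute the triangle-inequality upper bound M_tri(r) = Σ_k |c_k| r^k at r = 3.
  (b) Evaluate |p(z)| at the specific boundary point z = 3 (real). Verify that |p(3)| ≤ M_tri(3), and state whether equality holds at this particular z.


Coefficients: c_0 = -4, c_1 = -4, c_2 = -4, c_3 = -4, c_4 = 4. Radius r = 3.
Part (a). Triangle bound: M_tri(r) = Σ_k |c_k| r^k
  = |-4|·3^0 + |-4|·3^1 + |-4|·3^2 + |-4|·3^3 + |4|·3^4
  = 4 + 12 + 36 + 108 + 324 = 484.
This bounds M(r) := max_{|z|=r} |p(z)| from above; equality holds iff all terms c_k z^k can be made to align in phase at a single z on |z|=r.
Part (b). At z = 3 (real, on the circle |z| = r):
  p(3) = (-4)·3^0 + (-4)·3^1 + (-4)·3^2 + (-4)·3^3 + (4)·3^4 = 164.
  |p(3)| = 164.
Check: |p(3)| = 164 ≤ 484 = M_tri(3). ✓ Equality does not hold at z = 3 (the coefficients have mixed signs, so the terms do not all align in phase there).

M_tri(3) = 484; |p(3)| = 164; equality at z=3: no.


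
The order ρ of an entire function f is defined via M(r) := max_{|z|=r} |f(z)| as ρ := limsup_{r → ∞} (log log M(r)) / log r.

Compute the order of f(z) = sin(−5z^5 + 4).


Write sin(w) = (e^{iw} ± e^{−iw})/(2 or 2i), so |sin(w)| ≤ e^{|w|}. With w = −5z^5 + 4, |w| ≤ 5r^5 + 4 on |z|=r, giving M(r) ≤ e^{5r^5 + 4} and ρ ≤ 5. For the lower bound, choose z on |z|=r with -5z^5 purely imaginary of modulus 5r^5; then |sin(−5z^5 + 4)| grows like e^{5r^5}/2, so ρ ≥ 5. Hence ρ = 5.
Therefore ρ = 5.

Order ρ = 5.


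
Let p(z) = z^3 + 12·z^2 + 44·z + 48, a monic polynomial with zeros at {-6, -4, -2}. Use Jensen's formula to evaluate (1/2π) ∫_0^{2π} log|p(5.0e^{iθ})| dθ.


Zeros: -6, -4, -2; r = 5.0.
Inside |z| < r: -4, -2. Outside (|z| ≥ r): -6.
p(0) = 48, so log|p(0)| = log(48) = 3.8712.
Apply Jensen: I(r) = log|p(0)| + Σ_k log(r/|z_k|), summed over zeros inside |z| < r.
  log(r/|z_k|) for z_k = -4: log(5.0/4) = 0.2231
  log(r/|z_k|) for z_k = -2: log(5.0/2) = 0.9163
  Outside zeros (-6) contribute nothing to the Jensen sum.
Sum over inside zeros: 1.1394.
I(r) = log|p(0)| + (inside sum) = 3.8712 + 1.1394 = 5.0106.
Note: since some zeros are outside |z| ≤ r, the simplified n·log(r) form does NOT apply — only the inside zeros contribute.

I(r) ≈ 5.0106.


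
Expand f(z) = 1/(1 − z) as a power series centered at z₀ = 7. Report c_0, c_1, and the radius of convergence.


Let w = z − z₀, so z = z₀ + w.
Then 1 − z = 1 − (z₀ + w) = (1 − z₀) − w = -6 − w.
f(z) = 1/(-6 − w) = (1/(-6)) · 1/(1 − w/(-6)) = Σ_{n≥0} w^n / (-6)^(n+1).
So c_n = 1/(-6)^(n+1):
  c_0 = 1/(-6)^1 = -1/6.
  c_1 = 1/(-6)^2 = 1/36.
The series is valid for |w/d| < 1, i.e. |z − z₀| < |d|.
Radius of convergence: R = |1 − z₀| = |-6| = 6 (distance from z₀ to the singularity z = 1).

c_0 = -1/6, c_1 = 1/36; R = 6.


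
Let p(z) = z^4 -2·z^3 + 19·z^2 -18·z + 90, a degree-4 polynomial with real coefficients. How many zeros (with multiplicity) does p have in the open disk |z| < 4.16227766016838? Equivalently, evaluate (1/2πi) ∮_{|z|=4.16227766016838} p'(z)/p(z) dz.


The zeros of p are: (1 + 3i), (1 - 3i), (0 + 3i), (0 - 3i).
Their magnitudes are: 3.162, 3.162, 3, 3.
Zeros with |z| < R = 4.16227766016838: (1 + 3i), (1 - 3i), (0 + 3i), (0 - 3i).
Count = 4.
By the argument principle, (1/2πi) ∮_{|z|=R} p'(z)/p(z) dz equals exactly this count.

Number of zeros inside |z| < 4.16227766016838: 4.


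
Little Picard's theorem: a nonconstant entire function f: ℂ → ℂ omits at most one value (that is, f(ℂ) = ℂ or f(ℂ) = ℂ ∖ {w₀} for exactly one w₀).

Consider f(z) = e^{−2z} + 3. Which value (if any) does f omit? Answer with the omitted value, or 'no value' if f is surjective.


Little Picard bounds the complement of f(ℂ) to at most one point.
e^{−2z} is never zero on ℂ, so 1·e^{−2z} takes every value in ℂ ∖ {0}. Adding 3 shifts the range to ℂ ∖ {3}. Thus f omits exactly the value 3.

Omitted value: 3.


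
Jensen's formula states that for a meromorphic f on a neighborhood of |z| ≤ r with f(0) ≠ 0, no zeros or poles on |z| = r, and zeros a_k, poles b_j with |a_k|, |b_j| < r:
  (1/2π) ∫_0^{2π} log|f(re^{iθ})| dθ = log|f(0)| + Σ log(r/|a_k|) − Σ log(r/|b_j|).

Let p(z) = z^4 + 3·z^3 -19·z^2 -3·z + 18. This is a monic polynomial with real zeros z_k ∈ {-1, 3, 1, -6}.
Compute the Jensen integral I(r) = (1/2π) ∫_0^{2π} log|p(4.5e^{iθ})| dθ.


Zeros: -6, -1, 1, 3; r = 4.5.
Inside |z| < r: -1, 1, 3. Outside (|z| ≥ r): -6.
p(0) = 18, so log|p(0)| = log(18) = 2.8904.
Apply Jensen: I(r) = log|p(0)| + Σ_k log(r/|z_k|), summed over zeros inside |z| < r.
  log(r/|z_k|) for z_k = -1: log(4.5/1) = 1.5041
  log(r/|z_k|) for z_k = 3: log(4.5/3) = 0.4055
  log(r/|z_k|) for z_k = 1: log(4.5/1) = 1.5041
  Outside zeros (-6) contribute nothing to the Jensen sum.
Sum over inside zeros: 3.4136.
I(r) = log|p(0)| + (inside sum) = 2.8904 + 3.4136 = 6.3040.
Note: since some zeros are outside |z| ≤ r, the simplified n·log(r) form does NOT apply — only the inside zeros contribute.

I(r) ≈ 6.3040.


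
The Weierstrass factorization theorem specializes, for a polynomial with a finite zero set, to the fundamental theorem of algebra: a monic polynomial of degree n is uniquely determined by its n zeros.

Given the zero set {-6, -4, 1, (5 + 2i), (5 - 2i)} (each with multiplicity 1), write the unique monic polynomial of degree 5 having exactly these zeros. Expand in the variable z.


The polynomial is p(z) = ∏_{α ∈ S} (z − α), where S = {-6, -4, 1, (5 + 2i), (5 - 2i)}.
Expanding the product yields: p(z) = z^5 -z^4 -47·z^3 + 97·z^2 + 646·z -696.
Note conjugate pairs combine to real quadratics: (z − (5+2i))(z − (5−2i)) = z² − 10z + 29.
The resulting polynomial has degree 5 and real coefficients as required.

p(z) = z^5 -z^4 -47·z^3 + 97·z^2 + 646·z -696.


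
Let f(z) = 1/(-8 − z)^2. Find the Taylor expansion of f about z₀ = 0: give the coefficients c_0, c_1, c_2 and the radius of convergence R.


Let w = z − z₀, so z = z₀ + w.
Then -8 − z = -8 − (z₀ + w) = (-8 − z₀) − w = -8 − w.
f(z) = 1/(-8 − w)^2 = (1/(-8)^2) · (1 − w/(-8))^{−2}.
By the binomial series (1−u)^{−2} = Σ_{n≥0} C(n+1, 1) u^n for |u|<1, with u = w/(-8):
  c_n = C(n+1, 1) / (-8)^(n+2).
  c_0 = 1/(-8)^2 = 1/64.
  c_1 = 2/(-8)^3 = -1/256.
  c_2 = 3/(-8)^4 = 3/4096.
The series is valid for |w/d| < 1, i.e. |z − z₀| < |d|.
Radius of convergence: R = |-8 − z₀| = |-8| = 8 (distance from z₀ to the singularity z = -8).

c_0 = 1/64, c_1 = -1/256, c_2 = 3/4096; R = 8.


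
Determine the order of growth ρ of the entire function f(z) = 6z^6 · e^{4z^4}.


M(r) = max_{|z|=r} |6|·|z|^6·|e^{4z^4}| = 6·r^6 · e^{4r^4} (the factors attain their maxima compatibly on |z|=r). Then log M(r) = log 6 + 6·log r + 4r^4, dominated by the last term, so log log M(r) ~ 4·log r. The polynomial factor 6z^6 contributes only a log r term and does not affect the order. ρ = 4.
Therefore ρ = 4.

Order ρ = 4.


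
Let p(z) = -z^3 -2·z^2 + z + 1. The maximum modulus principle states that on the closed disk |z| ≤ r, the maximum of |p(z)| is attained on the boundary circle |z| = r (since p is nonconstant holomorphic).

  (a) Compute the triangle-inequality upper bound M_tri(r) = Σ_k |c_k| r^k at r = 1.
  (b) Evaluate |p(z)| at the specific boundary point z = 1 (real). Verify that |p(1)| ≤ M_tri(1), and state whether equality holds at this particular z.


Coefficients: c_0 = 1, c_1 = 1, c_2 = -2, c_3 = -1. Radius r = 1.
Part (a). Triangle bound: M_tri(r) = Σ_k |c_k| r^k
  = |1|·1^0 + |1|·1^1 + |-2|·1^2 + |-1|·1^3
  = 1 + 1 + 2 + 1 = 5.
This bounds M(r) := max_{|z|=r} |p(z)| from above; equality holds iff all terms c_k z^k can be made to align in phase at a single z on |z|=r.
Part (b). At z = 1 (real, on the circle |z| = r):
  p(1) = (1)·1^0 + (1)·1^1 + (-2)·1^2 + (-1)·1^3 = -1.
  |p(1)| = 1.
Check: |p(1)| = 1 ≤ 5 = M_tri(1). ✓ Equality does not hold at z = 1 (the coefficients have mixed signs, so the terms do not all align in phase there).

M_tri(1) = 5; |p(1)| = 1; equality at z=1: no.


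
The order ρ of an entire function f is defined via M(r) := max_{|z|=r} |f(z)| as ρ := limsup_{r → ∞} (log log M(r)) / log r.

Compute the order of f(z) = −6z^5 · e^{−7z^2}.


M(r) = max_{|z|=r} |-6|·|z|^5·|e^{−7z^2}| = 6·r^5 · e^{7r^2} (the factors attain their maxima compatibly on |z|=r). Then log M(r) = log 6 + 5·log r + 7r^2, dominated by the last term, so log log M(r) ~ 2·log r. The polynomial factor -6z^5 contributes only a log r term and does not affect the order. ρ = 2.
Therefore ρ = 2.

Order ρ = 2.


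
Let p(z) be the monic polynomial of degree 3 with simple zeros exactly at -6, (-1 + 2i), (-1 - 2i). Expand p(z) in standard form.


The polynomial is p(z) = ∏_{α ∈ S} (z − α), where S = {-6, (-1 + 2i), (-1 - 2i)}.
Expanding the product yields: p(z) = z^3 + 8·z^2 + 17·z + 30.
Note conjugate pairs combine to real quadratics: (z − (-1+2i))(z − (-1−2i)) = z² + 2z + 5.
The resulting polynomial has degree 3 and real coefficients as required.

p(z) = z^3 + 8·z^2 + 17·z + 30.


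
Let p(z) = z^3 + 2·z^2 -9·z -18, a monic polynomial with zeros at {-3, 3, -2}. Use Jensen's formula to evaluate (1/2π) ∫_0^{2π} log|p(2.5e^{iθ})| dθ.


Zeros: -3, -2, 3; r = 2.5.
Inside |z| < r: -2. Outside (|z| ≥ r): -3, 3.
p(0) = -18, so log|p(0)| = log(18) = 2.8904.
Apply Jensen: I(r) = log|p(0)| + Σ_k log(r/|z_k|), summed over zeros inside |z| < r.
  log(r/|z_k|) for z_k = -2: log(2.5/2) = 0.2231
  Outside zeros (-3, 3) contribute nothing to the Jensen sum.
Sum over inside zeros: 0.2231.
I(r) = log|p(0)| + (inside sum) = 2.8904 + 0.2231 = 3.1135.
Note: since some zeros are outside |z| ≤ r, the simplified n·log(r) form does NOT apply — only the inside zeros contribute.

I(r) ≈ 3.1135.


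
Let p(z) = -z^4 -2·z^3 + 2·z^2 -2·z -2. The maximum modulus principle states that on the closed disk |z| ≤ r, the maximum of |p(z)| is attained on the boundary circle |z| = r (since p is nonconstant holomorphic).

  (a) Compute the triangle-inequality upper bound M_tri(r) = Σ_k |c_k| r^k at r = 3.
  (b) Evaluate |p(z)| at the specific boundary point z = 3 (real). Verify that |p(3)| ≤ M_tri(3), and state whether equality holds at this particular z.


Coefficients: c_0 = -2, c_1 = -2, c_2 = 2, c_3 = -2, c_4 = -1. Radius r = 3.
Part (a). Triangle bound: M_tri(r) = Σ_k |c_k| r^k
  = |-2|·3^0 + |-2|·3^1 + |2|·3^2 + |-2|·3^3 + |-1|·3^4
  = 2 + 6 + 18 + 54 + 81 = 161.
This bounds M(r) := max_{|z|=r} |p(z)| from above; equality holds iff all terms c_k z^k can be made to align in phase at a single z on |z|=r.
Part (b). At z = 3 (real, on the circle |z| = r):
  p(3) = (-2)·3^0 + (-2)·3^1 + (2)·3^2 + (-2)·3^3 + (-1)·3^4 = -125.
  |p(3)| = 125.
Check: |p(3)| = 125 ≤ 161 = M_tri(3). ✓ Equality does not hold at z = 3 (the coefficients have mixed signs, so the terms do not all align in phase there).

M_tri(3) = 161; |p(3)| = 125; equality at z=3: no.


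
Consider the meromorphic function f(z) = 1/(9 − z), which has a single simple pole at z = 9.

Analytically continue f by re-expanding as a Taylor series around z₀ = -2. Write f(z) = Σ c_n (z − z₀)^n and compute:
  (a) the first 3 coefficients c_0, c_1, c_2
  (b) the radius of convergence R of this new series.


Let w = z − z₀, so z = z₀ + w.
Then 9 − z = 9 − (z₀ + w) = (9 − z₀) − w = 11 − w.
f(z) = 1/(11 − w) = (1/(11)) · 1/(1 − w/(11)) = Σ_{n≥0} w^n / (11)^(n+1).
So c_n = 1/(11)^(n+1):
  c_0 = 1/(11)^1 = 1/11.
  c_1 = 1/(11)^2 = 1/121.
  c_2 = 1/(11)^3 = 1/1331.
The series is valid for |w/d| < 1, i.e. |z − z₀| < |d|.
Radius of convergence: R = |9 − z₀| = |11| = 11 (distance from z₀ to the singularity z = 9).

c_0 = 1/11, c_1 = 1/121, c_2 = 1/1331; R = 11.


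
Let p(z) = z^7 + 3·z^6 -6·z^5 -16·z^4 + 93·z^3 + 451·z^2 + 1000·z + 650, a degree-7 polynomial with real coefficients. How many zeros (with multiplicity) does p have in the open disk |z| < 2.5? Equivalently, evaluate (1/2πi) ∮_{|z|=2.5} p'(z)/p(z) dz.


The zeros of p are: (3 + 2i), (3 - 2i), (-1 + 2i), (-1 - 2i), -1, (-3 + 1i), (-3 - 1i).
Their magnitudes are: 3.606, 3.606, 2.236, 2.236, 1, 3.162, 3.162.
Zeros with |z| < R = 2.5: (-1 + 2i), (-1 - 2i), -1.
Count = 3.
By the argument principle, (1/2πi) ∮_{|z|=R} p'(z)/p(z) dz equals exactly this count.

Number of zeros inside |z| < 2.5: 3.


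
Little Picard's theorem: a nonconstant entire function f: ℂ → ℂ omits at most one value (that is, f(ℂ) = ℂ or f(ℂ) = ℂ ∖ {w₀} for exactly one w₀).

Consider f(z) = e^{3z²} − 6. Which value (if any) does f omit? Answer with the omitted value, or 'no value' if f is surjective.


Little Picard bounds the complement of f(ℂ) to at most one point.
The exponent g(z) = 3z² is a nonconstant polynomial, hence surjective onto ℂ. So e^{g(z)} takes every value in {e^w : w ∈ ℂ} = ℂ ∖ {0}. Adding -6 shifts the range to ℂ ∖ {-6}. f omits exactly -6.

Omitted value: -6.


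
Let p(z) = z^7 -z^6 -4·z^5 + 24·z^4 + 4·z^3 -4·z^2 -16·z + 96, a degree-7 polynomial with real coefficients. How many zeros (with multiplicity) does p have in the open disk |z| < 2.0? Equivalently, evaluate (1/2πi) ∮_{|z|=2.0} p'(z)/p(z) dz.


The zeros of p are: (1 + 1i), (1 - 1i), -3, (2 + 2i), (2 - 2i), (-1 + 1i), (-1 - 1i).
Their magnitudes are: 1.414, 1.414, 3, 2.828, 2.828, 1.414, 1.414.
Zeros with |z| < R = 2.0: (1 + 1i), (1 - 1i), (-1 + 1i), (-1 - 1i).
Count = 4.
By the argument principle, (1/2πi) ∮_{|z|=R} p'(z)/p(z) dz equals exactly this count.

Number of zeros inside |z| < 2.0: 4.


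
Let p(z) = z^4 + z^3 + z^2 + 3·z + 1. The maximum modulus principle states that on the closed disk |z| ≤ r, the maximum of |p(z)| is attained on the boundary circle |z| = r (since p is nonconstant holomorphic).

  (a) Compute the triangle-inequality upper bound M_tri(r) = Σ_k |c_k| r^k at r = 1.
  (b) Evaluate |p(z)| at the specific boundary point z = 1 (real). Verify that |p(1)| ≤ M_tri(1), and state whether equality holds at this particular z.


Coefficients: c_0 = 1, c_1 = 3, c_2 = 1, c_3 = 1, c_4 = 1. Radius r = 1.
Part (a). Triangle bound: M_tri(r) = Σ_k |c_k| r^k
  = |1|·1^0 + |3|·1^1 + |1|·1^2 + |1|·1^3 + |1|·1^4
  = 1 + 3 + 1 + 1 + 1 = 7.
This bounds M(r) := max_{|z|=r} |p(z)| from above; equality holds iff all terms c_k z^k can be made to align in phase at a single z on |z|=r.
Part (b). At z = 1 (real, on the circle |z| = r):
  p(1) = (1)·1^0 + (3)·1^1 + (1)·1^2 + (1)·1^3 + (1)·1^4 = 7.
  |p(1)| = 7.
Since all nonzero coefficients share the same sign, |p(1)| = 7 = M_tri(1); the triangle bound is attained at z = 1, so in fact M(r) = 7.

M_tri(1) = 7; |p(1)| = 7; equality at z=1: yes.


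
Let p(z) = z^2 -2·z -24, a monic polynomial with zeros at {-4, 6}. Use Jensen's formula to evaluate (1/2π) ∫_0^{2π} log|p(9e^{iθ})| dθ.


Zeros: -4, 6; r = 9.
Inside |z| < r: -4, 6. Outside (|z| ≥ r): ∅.
p(0) = -24, so log|p(0)| = log(24) = 3.1781.
Apply Jensen: I(r) = log|p(0)| + Σ_k log(r/|z_k|), summed over zeros inside |z| < r.
  log(r/|z_k|) for z_k = -4: log(9/4) = 0.8109
  log(r/|z_k|) for z_k = 6: log(9/6) = 0.4055
Sum over inside zeros: 1.2164.
I(r) = log|p(0)| + (inside sum) = 3.1781 + 1.2164 = 4.3944.
Closed form (all zeros inside, monic): I(r) = n·log(r) = 2·log(9) = 4.3944. ✓

I(r) ≈ 4.3944.


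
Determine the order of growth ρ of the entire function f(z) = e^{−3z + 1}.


|e^{−3z + 1}| = e^{Re(-3·z) + 1} ≤ e^{3|z|^1 + 1} = e^{3r^1 + 1} on |z| = r, so ρ ≤ 1. Choosing z on |z|=r so that -3·z is real positive (always possible by picking arg z appropriately) gives |f(z)| = e^{3r^1 + 1}, matching the bound. The additive constant 1 does not affect log log M(r) ~ 1·log r. Hence ρ = 1.
Therefore ρ = 1.

Order ρ = 1.


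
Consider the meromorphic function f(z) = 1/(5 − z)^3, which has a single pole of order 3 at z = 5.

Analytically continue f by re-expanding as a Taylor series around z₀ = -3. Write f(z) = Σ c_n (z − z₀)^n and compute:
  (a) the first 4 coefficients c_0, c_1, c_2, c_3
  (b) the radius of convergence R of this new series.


Let w = z − z₀, so z = z₀ + w.
Then 5 − z = 5 − (z₀ + w) = (5 − z₀) − w = 8 − w.
f(z) = 1/(8 − w)^3 = (1/(8)^3) · (1 − w/(8))^{−3}.
By the binomial series (1−u)^{−3} = Σ_{n≥0} C(n+2, 2) u^n for |u|<1, with u = w/(8):
  c_n = C(n+2, 2) / (8)^(n+3).
  c_0 = 1/(8)^3 = 1/512.
  c_1 = 3/(8)^4 = 3/4096.
  c_2 = 6/(8)^5 = 3/16384.
  c_3 = 10/(8)^6 = 5/131072.
The series is valid for |w/d| < 1, i.e. |z − z₀| < |d|.
Radius of convergence: R = |5 − z₀| = |8| = 8 (distance from z₀ to the singularity z = 5).

c_0 = 1/512, c_1 = 3/4096, c_2 = 3/16384, c_3 = 5/131072; R = 8.


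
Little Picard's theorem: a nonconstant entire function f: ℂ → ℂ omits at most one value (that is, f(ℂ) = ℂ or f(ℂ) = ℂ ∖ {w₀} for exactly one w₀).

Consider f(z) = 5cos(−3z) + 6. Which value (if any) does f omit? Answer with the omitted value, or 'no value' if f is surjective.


Little Picard bounds the complement of f(ℂ) to at most one point.
cos is entire and surjective onto ℂ: for every w ∈ ℂ, cos(ζ) = w has a solution ζ ∈ ℂ (e.g., via the complex inverse arccos). With ζ = −3z this gives z = ζ/(-3). Then 5·cos(−3z) takes every value in 5·ℂ = ℂ, and adding 6 is a bijection of ℂ. So f is surjective and omits no value. (Note: only on the real line is cos bounded by [−1, 1].)

Omitted value: no value.


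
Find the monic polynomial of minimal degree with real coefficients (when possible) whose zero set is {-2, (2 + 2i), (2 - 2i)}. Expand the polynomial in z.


The polynomial is p(z) = ∏_{α ∈ S} (z − α), where S = {-2, (2 + 2i), (2 - 2i)}.
Expanding the product yields: p(z) = z^3 -2·z^2 + 16.
Note conjugate pairs combine to real quadratics: (z − (2+2i))(z − (2−2i)) = z² − 4z + 8.
The resulting polynomial has degree 3 and real coefficients as required.

p(z) = z^3 -2·z^2 + 16.


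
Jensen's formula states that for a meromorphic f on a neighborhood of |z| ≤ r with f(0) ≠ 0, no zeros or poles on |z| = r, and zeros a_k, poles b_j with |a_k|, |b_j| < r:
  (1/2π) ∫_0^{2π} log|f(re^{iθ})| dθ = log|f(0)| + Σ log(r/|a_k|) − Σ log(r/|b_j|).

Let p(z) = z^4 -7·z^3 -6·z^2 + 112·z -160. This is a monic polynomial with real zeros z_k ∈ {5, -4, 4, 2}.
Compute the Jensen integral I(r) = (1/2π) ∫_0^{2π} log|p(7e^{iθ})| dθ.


Zeros: -4, 2, 4, 5; r = 7.
Inside |z| < r: -4, 2, 4, 5. Outside (|z| ≥ r): ∅.
p(0) = -160, so log|p(0)| = log(160) = 5.0752.
Apply Jensen: I(r) = log|p(0)| + Σ_k log(r/|z_k|), summed over zeros inside |z| < r.
  log(r/|z_k|) for z_k = 5: log(7/5) = 0.3365
  log(r/|z_k|) for z_k = -4: log(7/4) = 0.5596
  log(r/|z_k|) for z_k = 4: log(7/4) = 0.5596
  log(r/|z_k|) for z_k = 2: log(7/2) = 1.2528
Sum over inside zeros: 2.7085.
I(r) = log|p(0)| + (inside sum) = 5.0752 + 2.7085 = 7.7836.
Closed form (all zeros inside, monic): I(r) = n·log(r) = 4·log(7) = 7.7836. ✓

I(r) ≈ 7.7836.


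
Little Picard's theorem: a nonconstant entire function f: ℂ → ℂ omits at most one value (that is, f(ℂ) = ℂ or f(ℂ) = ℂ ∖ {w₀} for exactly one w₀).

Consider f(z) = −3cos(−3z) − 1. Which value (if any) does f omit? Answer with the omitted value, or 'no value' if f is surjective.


Little Picard bounds the complement of f(ℂ) to at most one point.
cos is entire and surjective onto ℂ: for every w ∈ ℂ, cos(ζ) = w has a solution ζ ∈ ℂ (e.g., via the complex inverse arccos). With ζ = −3z this gives z = ζ/(-3). Then -3·cos(−3z) takes every value in -3·ℂ = ℂ, and adding -1 is a bijection of ℂ. So f is surjective and omits no value. (Note: only on the real line is cos bounded by [−1, 1].)

Omitted value: no value.


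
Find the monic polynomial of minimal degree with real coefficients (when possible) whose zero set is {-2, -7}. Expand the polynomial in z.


The polynomial is p(z) = ∏_{α ∈ S} (z − α), where S = {-2, -7}.
Expanding the product yields: p(z) = z^2 + 9·z + 14.
The resulting polynomial has degree 2 and real coefficients as required.

p(z) = z^2 + 9·z + 14.


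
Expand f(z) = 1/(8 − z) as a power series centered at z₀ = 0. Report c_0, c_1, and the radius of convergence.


Let w = z − z₀, so z = z₀ + w.
Then 8 − z = 8 − (z₀ + w) = (8 − z₀) − w = 8 − w.
f(z) = 1/(8 − w) = (1/(8)) · 1/(1 − w/(8)) = Σ_{n≥0} w^n / (8)^(n+1).
So c_n = 1/(8)^(n+1):
  c_0 = 1/(8)^1 = 1/8.
  c_1 = 1/(8)^2 = 1/64.
The series is valid for |w/d| < 1, i.e. |z − z₀| < |d|.
Radius of convergence: R = |8 − z₀| = |8| = 8 (distance from z₀ to the singularity z = 8).

c_0 = 1/8, c_1 = 1/64; R = 8.


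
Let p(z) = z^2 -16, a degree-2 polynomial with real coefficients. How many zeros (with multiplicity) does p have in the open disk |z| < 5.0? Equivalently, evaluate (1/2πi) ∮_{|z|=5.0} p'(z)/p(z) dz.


The zeros of p are: -4, 4.
Their magnitudes are: 4, 4.
Zeros with |z| < R = 5.0: -4, 4.
Count = 2.
By the argument principle, (1/2πi) ∮_{|z|=R} p'(z)/p(z) dz equals exactly this count.

Number of zeros inside |z| < 5.0: 2.


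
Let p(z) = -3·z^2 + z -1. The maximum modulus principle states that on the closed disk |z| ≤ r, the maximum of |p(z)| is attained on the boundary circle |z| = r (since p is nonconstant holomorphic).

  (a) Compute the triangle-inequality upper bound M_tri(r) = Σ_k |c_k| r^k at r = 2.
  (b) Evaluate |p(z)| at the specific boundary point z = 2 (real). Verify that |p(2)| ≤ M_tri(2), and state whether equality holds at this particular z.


Coefficients: c_0 = -1, c_1 = 1, c_2 = -3. Radius r = 2.
Part (a). Triangle bound: M_tri(r) = Σ_k |c_k| r^k
  = |-1|·2^0 + |1|·2^1 + |-3|·2^2
  = 1 + 2 + 12 = 15.
This bounds M(r) := max_{|z|=r} |p(z)| from above; equality holds iff all terms c_k z^k can be made to align in phase at a single z on |z|=r.
Part (b). At z = 2 (real, on the circle |z| = r):
  p(2) = (-1)·2^0 + (1)·2^1 + (-3)·2^2 = -11.
  |p(2)| = 11.
Check: |p(2)| = 11 ≤ 15 = M_tri(2). ✓ Equality does not hold at z = 2 (the coefficients have mixed signs, so the terms do not all align in phase there).

M_tri(2) = 15; |p(2)| = 11; equality at z=2: no.


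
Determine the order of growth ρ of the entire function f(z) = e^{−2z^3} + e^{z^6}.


Each summand is entire of order 3 and 6 respectively (as in the single-exponential case). The order of a sum is at most the max of the orders, so ρ ≤ 6. For the lower bound: on |z|=r choose arg z so that 1z^6 is real positive; then |e^{1z^6}| = e^{1r^6} while |e^{-2z^3}| ≤ e^{2r^3} = o(e^{1r^6}). So |f| ≥ e^{1r^6}(1 − o(1)) and ρ ≥ 6. Hence ρ = max(3, 6) = 6.
Therefore ρ = 6.

Order ρ = 6.


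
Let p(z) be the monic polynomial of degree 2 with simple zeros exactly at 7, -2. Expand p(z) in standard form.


The polynomial is p(z) = ∏_{α ∈ S} (z − α), where S = {7, -2}.
Expanding the product yields: p(z) = z^2 -5·z -14.
The resulting polynomial has degree 2 and real coefficients as required.

p(z) = z^2 -5·z -14.


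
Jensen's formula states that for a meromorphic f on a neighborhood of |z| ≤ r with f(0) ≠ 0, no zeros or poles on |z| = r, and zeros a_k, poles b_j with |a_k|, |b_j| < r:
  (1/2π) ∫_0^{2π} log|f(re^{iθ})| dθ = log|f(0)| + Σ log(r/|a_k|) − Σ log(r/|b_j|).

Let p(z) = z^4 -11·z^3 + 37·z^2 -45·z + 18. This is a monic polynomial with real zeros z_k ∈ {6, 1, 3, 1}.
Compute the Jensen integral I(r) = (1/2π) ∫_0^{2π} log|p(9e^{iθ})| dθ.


Zeros: 1, 1, 3, 6; r = 9.
Inside |z| < r: 1, 1, 3, 6. Outside (|z| ≥ r): ∅.
p(0) = 18, so log|p(0)| = log(18) = 2.8904.
Apply Jensen: I(r) = log|p(0)| + Σ_k log(r/|z_k|), summed over zeros inside |z| < r.
  log(r/|z_k|) for z_k = 6: log(9/6) = 0.4055
  log(r/|z_k|) for z_k = 1: log(9/1) = 2.1972
  log(r/|z_k|) for z_k = 3: log(9/3) = 1.0986
  log(r/|z_k|) for z_k = 1: log(9/1) = 2.1972
Sum over inside zeros: 5.8985.
I(r) = log|p(0)| + (inside sum) = 2.8904 + 5.8985 = 8.7889.
Closed form (all zeros inside, monic): I(r) = n·log(r) = 4·log(9) = 8.7889. ✓

I(r) ≈ 8.7889.


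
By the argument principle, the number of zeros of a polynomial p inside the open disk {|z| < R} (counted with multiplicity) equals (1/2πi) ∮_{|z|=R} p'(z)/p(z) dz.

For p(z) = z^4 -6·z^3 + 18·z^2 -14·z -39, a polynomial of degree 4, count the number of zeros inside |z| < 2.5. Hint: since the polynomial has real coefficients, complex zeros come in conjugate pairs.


The zeros of p are: (2 + 3i), (2 - 3i), 3, -1.
Their magnitudes are: 3.606, 3.606, 3, 1.
Zeros with |z| < R = 2.5: -1.
Count = 1.
By the argument principle, (1/2πi) ∮_{|z|=R} p'(z)/p(z) dz equals exactly this count.

Number of zeros inside |z| < 2.5: 1.


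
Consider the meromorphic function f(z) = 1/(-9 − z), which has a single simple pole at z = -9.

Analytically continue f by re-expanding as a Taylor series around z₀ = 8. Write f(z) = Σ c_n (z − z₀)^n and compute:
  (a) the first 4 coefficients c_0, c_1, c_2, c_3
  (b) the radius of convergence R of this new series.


Let w = z − z₀, so z = z₀ + w.
Then -9 − z = -9 − (z₀ + w) = (-9 − z₀) − w = -17 − w.
f(z) = 1/(-17 − w) = (1/(-17)) · 1/(1 − w/(-17)) = Σ_{n≥0} w^n / (-17)^(n+1).
So c_n = 1/(-17)^(n+1):
  c_0 = 1/(-17)^1 = -1/17.
  c_1 = 1/(-17)^2 = 1/289.
  c_2 = 1/(-17)^3 = -1/4913.
  c_3 = 1/(-17)^4 = 1/83521.
The series is valid for |w/d| < 1, i.e. |z − z₀| < |d|.
Radius of convergence: R = |-9 − z₀| = |-17| = 17 (distance from z₀ to the singularity z = -9).

c_0 = -1/17, c_1 = 1/289, c_2 = -1/4913, c_3 = 1/83521; R = 17.


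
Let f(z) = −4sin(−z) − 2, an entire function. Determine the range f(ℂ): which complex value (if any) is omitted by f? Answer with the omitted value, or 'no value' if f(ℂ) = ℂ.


Little Picard bounds the complement of f(ℂ) to at most one point.
sin is entire and surjective onto ℂ: for every w ∈ ℂ, sin(ζ) = w has a solution ζ ∈ ℂ (e.g., via the complex inverse arcsin). With ζ = −z this gives z = ζ/(-1). Then -4·sin(−z) takes every value in -4·ℂ = ℂ, and adding -2 is a bijection of ℂ. So f is surjective and omits no value. (Note: only on the real line is sin bounded by [−1, 1].)

Omitted value: no value.


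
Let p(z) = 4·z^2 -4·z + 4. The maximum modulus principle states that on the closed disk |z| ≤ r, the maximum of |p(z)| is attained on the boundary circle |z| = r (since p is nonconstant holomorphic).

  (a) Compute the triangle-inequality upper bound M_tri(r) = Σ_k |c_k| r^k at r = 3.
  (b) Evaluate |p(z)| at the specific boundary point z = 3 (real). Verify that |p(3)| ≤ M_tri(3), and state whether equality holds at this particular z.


Coefficients: c_0 = 4, c_1 = -4, c_2 = 4. Radius r = 3.
Part (a). Triangle bound: M_tri(r) = Σ_k |c_k| r^k
  = |4|·3^0 + |-4|·3^1 + |4|·3^2
  = 4 + 12 + 36 = 52.
This bounds M(r) := max_{|z|=r} |p(z)| from above; equality holds iff all terms c_k z^k can be made to align in phase at a single z on |z|=r.
Part (b). At z = 3 (real, on the circle |z| = r):
  p(3) = (4)·3^0 + (-4)·3^1 + (4)·3^2 = 28.
  |p(3)| = 28.
Check: |p(3)| = 28 ≤ 52 = M_tri(3). ✓ Equality does not hold at z = 3 (the coefficients have mixed signs, so the terms do not all align in phase there).

M_tri(3) = 52; |p(3)| = 28; equality at z=3: no.


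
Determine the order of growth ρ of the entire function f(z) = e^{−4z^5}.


|e^{−4z^5}| = e^{Re(-4·z^5) + 0} ≤ e^{4|z|^5 + 0} = e^{4r^5 + 0} on |z| = r, so ρ ≤ 5. Choosing z on |z|=r so that -4·z^5 is real positive (always possible by picking arg z appropriately) gives |f(z)| = e^{4r^5 + 0}, matching the bound. The additive constant 0 does not affect log log M(r) ~ 5·log r. Hence ρ = 5.
Therefore ρ = 5.

Order ρ = 5.


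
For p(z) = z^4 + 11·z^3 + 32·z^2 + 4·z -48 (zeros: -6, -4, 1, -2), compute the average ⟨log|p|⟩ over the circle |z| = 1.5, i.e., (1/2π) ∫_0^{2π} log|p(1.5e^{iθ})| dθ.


Zeros: -6, -4, -2, 1; r = 1.5.
Inside |z| < r: 1. Outside (|z| ≥ r): -6, -4, -2.
p(0) = -48, so log|p(0)| = log(48) = 3.8712.
Apply Jensen: I(r) = log|p(0)| + Σ_k log(r/|z_k|), summed over zeros inside |z| < r.
  log(r/|z_k|) for z_k = 1: log(1.5/1) = 0.4055
  Outside zeros (-6, -4, -2) contribute nothing to the Jensen sum.
Sum over inside zeros: 0.4055.
I(r) = log|p(0)| + (inside sum) = 3.8712 + 0.4055 = 4.2767.
Note: since some zeros are outside |z| ≤ r, the simplified n·log(r) form does NOT apply — only the inside zeros contribute.

I(r) ≈ 4.2767.


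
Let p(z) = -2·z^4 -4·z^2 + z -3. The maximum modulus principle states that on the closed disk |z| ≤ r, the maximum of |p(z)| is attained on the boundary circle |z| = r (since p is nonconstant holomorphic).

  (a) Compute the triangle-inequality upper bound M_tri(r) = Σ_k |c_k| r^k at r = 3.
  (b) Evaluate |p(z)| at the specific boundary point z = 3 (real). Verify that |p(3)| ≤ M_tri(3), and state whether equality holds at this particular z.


Coefficients: c_0 = -3, c_1 = 1, c_2 = -4, c_3 = 0, c_4 = -2. Radius r = 3.
Part (a). Triangle bound: M_tri(r) = Σ_k |c_k| r^k
  = |-3|·3^0 + |1|·3^1 + |-4|·3^2 + |0|·3^3 + |-2|·3^4
  = 3 + 3 + 36 + 0 + 162 = 204.
This bounds M(r) := max_{|z|=r} |p(z)| from above; equality holds iff all terms c_k z^k can be made to align in phase at a single z on |z|=r.
Part (b). At z = 3 (real, on the circle |z| = r):
  p(3) = (-3)·3^0 + (1)·3^1 + (-4)·3^2 + (0)·3^3 + (-2)·3^4 = -198.
  |p(3)| = 198.
Check: |p(3)| = 198 ≤ 204 = M_tri(3). ✓ Equality does not hold at z = 3 (the coefficients have mixed signs, so the terms do not all align in phase there).

M_tri(3) = 204; |p(3)| = 198; equality at z=3: no.


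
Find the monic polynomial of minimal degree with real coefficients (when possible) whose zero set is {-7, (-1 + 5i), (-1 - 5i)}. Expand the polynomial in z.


The polynomial is p(z) = ∏_{α ∈ S} (z − α), where S = {-7, (-1 + 5i), (-1 - 5i)}.
Expanding the product yields: p(z) = z^3 + 9·z^2 + 40·z + 182.
Note conjugate pairs combine to real quadratics: (z − (-1+5i))(z − (-1−5i)) = z² + 2z + 26.
The resulting polynomial has degree 3 and real coefficients as required.

p(z) = z^3 + 9·z^2 + 40·z + 182.


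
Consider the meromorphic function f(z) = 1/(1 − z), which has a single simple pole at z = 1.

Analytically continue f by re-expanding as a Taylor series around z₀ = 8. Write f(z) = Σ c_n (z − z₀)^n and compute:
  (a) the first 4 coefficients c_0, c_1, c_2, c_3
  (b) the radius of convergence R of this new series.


Let w = z − z₀, so z = z₀ + w.
Then 1 − z = 1 − (z₀ + w) = (1 − z₀) − w = -7 − w.
f(z) = 1/(-7 − w) = (1/(-7)) · 1/(1 − w/(-7)) = Σ_{n≥0} w^n / (-7)^(n+1).
So c_n = 1/(-7)^(n+1):
  c_0 = 1/(-7)^1 = -1/7.
  c_1 = 1/(-7)^2 = 1/49.
  c_2 = 1/(-7)^3 = -1/343.
  c_3 = 1/(-7)^4 = 1/2401.
The series is valid for |w/d| < 1, i.e. |z − z₀| < |d|.
Radius of convergence: R = |1 − z₀| = |-7| = 7 (distance from z₀ to the singularity z = 1).

c_0 = -1/7, c_1 = 1/49, c_2 = -1/343, c_3 = 1/2401; R = 7.


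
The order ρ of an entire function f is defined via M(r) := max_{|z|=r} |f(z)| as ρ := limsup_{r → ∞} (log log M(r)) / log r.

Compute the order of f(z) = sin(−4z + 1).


sin(w) is a linear combination of e^{iw} and e^{−iw} (or e^w, e^{−w} in the hyperbolic case), so |sin(w)| ≤ e^{|w|}. With w = −4z + 1, |w| ≤ 4|z| + 1 = 4r + 1 on |z| = r, giving M(r) ≤ e^{4r + 1}, so ρ ≤ 1. On a suitable ray (z = it for sin/cos; z = t for sinh/cosh, t real → ∞), |sin(−4z + 1)| grows like e^{4|t|}/2, so ρ ≥ 1. Hence ρ = 1.
Therefore ρ = 1.

Order ρ = 1.


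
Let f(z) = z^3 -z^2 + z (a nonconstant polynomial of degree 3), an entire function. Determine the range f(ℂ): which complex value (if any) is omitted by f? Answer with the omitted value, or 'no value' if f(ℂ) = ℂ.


Little Picard bounds the complement of f(ℂ) to at most one point.
For every w ∈ ℂ, the equation p(z) − w = 0 is a nonconstant polynomial in z and hence has at least one root by the fundamental theorem of algebra. So p is surjective onto ℂ, omitting no value.

Omitted value: no value.


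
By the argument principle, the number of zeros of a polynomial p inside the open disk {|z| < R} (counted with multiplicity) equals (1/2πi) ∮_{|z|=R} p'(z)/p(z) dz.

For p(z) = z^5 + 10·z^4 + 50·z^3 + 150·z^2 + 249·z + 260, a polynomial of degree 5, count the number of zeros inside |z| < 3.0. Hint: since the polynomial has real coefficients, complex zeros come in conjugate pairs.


The zeros of p are: (-1 + 2i), (-1 - 2i), -4, (-2 + 3i), (-2 - 3i).
Their magnitudes are: 2.236, 2.236, 4, 3.606, 3.606.
Zeros with |z| < R = 3.0: (-1 + 2i), (-1 - 2i).
Count = 2.
By the argument principle, (1/2πi) ∮_{|z|=R} p'(z)/p(z) dz equals exactly this count.

Number of zeros inside |z| < 3.0: 2.


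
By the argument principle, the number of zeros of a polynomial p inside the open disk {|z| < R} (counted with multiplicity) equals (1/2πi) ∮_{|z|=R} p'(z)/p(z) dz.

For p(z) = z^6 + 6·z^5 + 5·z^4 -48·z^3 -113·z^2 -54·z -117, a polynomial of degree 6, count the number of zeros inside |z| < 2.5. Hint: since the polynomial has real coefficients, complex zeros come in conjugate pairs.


The zeros of p are: (-3 + 2i), (-3 - 2i), (0 + 1i), (0 - 1i), 3, -3.
Their magnitudes are: 3.606, 3.606, 1, 1, 3, 3.
Zeros with |z| < R = 2.5: (0 + 1i), (0 - 1i).
Count = 2.
By the argument principle, (1/2πi) ∮_{|z|=R} p'(z)/p(z) dz equals exactly this count.

Number of zeros inside |z| < 2.5: 2.


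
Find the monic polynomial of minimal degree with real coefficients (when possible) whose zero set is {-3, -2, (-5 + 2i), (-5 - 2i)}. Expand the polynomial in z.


The polynomial is p(z) = ∏_{α ∈ S} (z − α), where S = {-3, -2, (-5 + 2i), (-5 - 2i)}.
Expanding the product yields: p(z) = z^4 + 15·z^3 + 85·z^2 + 205·z + 174.
Note conjugate pairs combine to real quadratics: (z − (-5+2i))(z − (-5−2i)) = z² + 10z + 29.
The resulting polynomial has degree 4 and real coefficients as required.

p(z) = z^4 + 15·z^3 + 85·z^2 + 205·z + 174.


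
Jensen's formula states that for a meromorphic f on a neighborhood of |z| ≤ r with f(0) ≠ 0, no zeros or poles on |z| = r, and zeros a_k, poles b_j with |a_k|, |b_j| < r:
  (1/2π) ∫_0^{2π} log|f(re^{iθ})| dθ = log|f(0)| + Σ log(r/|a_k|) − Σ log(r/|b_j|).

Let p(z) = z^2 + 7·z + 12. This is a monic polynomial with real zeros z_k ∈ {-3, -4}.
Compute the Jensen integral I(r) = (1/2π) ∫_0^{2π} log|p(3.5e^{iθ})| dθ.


Zeros: -4, -3; r = 3.5.
Inside |z| < r: -3. Outside (|z| ≥ r): -4.
p(0) = 12, so log|p(0)| = log(12) = 2.4849.
Apply Jensen: I(r) = log|p(0)| + Σ_k log(r/|z_k|), summed over zeros inside |z| < r.
  log(r/|z_k|) for z_k = -3: log(3.5/3) = 0.1542
  Outside zeros (-4) contribute nothing to the Jensen sum.
Sum over inside zeros: 0.1542.
I(r) = log|p(0)| + (inside sum) = 2.4849 + 0.1542 = 2.6391.
Note: since some zeros are outside |z| ≤ r, the simplified n·log(r) form does NOT apply — only the inside zeros contribute.

I(r) ≈ 2.6391.
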